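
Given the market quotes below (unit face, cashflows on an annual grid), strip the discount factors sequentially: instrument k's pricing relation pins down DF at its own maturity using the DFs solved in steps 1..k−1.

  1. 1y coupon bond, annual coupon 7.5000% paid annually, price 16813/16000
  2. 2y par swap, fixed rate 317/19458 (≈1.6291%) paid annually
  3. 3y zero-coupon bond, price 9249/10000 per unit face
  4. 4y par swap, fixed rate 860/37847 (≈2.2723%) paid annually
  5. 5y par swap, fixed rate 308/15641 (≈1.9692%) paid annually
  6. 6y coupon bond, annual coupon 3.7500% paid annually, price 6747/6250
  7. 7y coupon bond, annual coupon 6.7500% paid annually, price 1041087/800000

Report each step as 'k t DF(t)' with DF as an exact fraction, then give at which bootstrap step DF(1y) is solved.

step 1 [1y] bond c/1=3/40: DF=(16813/16000 − 3/40·(0))/(1+3/40) = 391/400 ≈ 0.977500
step 2 [2y] swap r/1=317/19458: DF=(1 − 317/19458·(0.977500))/(1+317/19458) = 9683/10000 ≈ 0.968300
step 3 [3y] zero: DF = P = 9249/10000 ≈ 0.924900
step 4 [4y] swap r/1=860/37847: DF=(1 − 860/37847·(0.977500+0.968300+0.924900))/(1+860/37847) = 457/500 ≈ 0.914000
step 5 [5y] swap r/1=308/15641: DF=(1 − 308/15641·(0.977500+0.968300+0.924900+0.914000))/(1+308/15641) = 2269/2500 ≈ 0.907600
step 6 [6y] bond c/1=3/80: DF=(6747/6250 − 3/80·(0.977500+0.968300+0.924900+0.914000+0.907600))/(1+3/80) = 8709/10000 ≈ 0.870900
step 7 [7y] bond c/1=27/400: DF=(1041087/800000 − 27/400·(0.977500+0.968300+0.924900+0.914000+0.907600+0.870900))/(1+27/400) = 8673/10000 ≈ 0.867300

1 1 391/400
2 2 9683/10000
3 3 9249/10000
4 4 457/500
5 5 2269/2500
6 6 8709/10000
7 7 8673/10000
DF(1y) is solved at step 1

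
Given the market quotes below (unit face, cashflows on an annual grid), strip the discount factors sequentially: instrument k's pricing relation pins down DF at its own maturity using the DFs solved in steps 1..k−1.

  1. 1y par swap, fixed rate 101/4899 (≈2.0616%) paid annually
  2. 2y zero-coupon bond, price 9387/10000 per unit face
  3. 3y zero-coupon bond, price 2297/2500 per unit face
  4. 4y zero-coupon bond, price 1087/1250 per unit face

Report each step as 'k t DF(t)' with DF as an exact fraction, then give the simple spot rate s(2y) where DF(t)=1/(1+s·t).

1 1 4899/5000
2 2 9387/10000
3 3 2297/2500
4 4 1087/1250
s(2y) = (1/(9387/10000) − 1)/(2) = 613/18774 ≈ 3.2652%

step 1 [1y] swap r/1=101/4899: DF=(1 − 101/4899·(0))/(1+101/4899) = 4899/5000 ≈ 0.979800
step 2 [2y] zero: DF = P = 9387/10000 ≈ 0.938700
step 3 [3y] zero: DF = P = 2297/2500 ≈ 0.918800
step 4 [4y] zero: DF = P = 1087/1250 ≈ 0.869600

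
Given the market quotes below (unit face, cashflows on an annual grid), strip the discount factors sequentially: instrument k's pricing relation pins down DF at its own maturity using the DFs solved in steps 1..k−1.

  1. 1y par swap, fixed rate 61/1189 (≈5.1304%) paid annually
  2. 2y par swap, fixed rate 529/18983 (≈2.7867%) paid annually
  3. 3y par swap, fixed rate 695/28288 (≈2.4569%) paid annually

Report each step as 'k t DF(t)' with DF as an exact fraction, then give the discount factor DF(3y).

step 1 [1y] swap r/1=61/1189: DF=(1 − 61/1189·(0))/(1+61/1189) = 1189/1250 ≈ 0.951200
step 2 [2y] swap r/1=529/18983: DF=(1 − 529/18983·(0.951200))/(1+529/18983) = 9471/10000 ≈ 0.947100
step 3 [3y] swap r/1=695/28288: DF=(1 − 695/28288·(0.951200+0.947100))/(1+695/28288) = 1861/2000 ≈ 0.930500

1 1 1189/1250
2 2 9471/10000
3 3 1861/2000
DF(3y) = 1861/2000 ≈ 0.930500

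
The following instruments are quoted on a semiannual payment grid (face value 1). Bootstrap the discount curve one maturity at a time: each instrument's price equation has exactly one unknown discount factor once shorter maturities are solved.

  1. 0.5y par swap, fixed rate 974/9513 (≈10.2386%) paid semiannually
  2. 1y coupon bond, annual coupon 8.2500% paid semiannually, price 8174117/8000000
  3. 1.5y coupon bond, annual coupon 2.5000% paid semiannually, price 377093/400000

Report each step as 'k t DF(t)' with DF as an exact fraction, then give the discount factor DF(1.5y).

step 1 [0.5y] swap r/2=487/9513: DF=(1 − 487/9513·(0))/(1+487/9513) = 9513/10000 ≈ 0.951300
step 2 [1y] bond c/2=33/800: DF=(8174117/8000000 − 33/800·(0.951300))/(1+33/800) = 2359/2500 ≈ 0.943600
step 3 [1.5y] bond c/2=1/80: DF=(377093/400000 − 1/80·(0.951300+0.943600))/(1+1/80) = 9077/10000 ≈ 0.907700

1 1/2 9513/10000
2 1 2359/2500
3 3/2 9077/10000
DF(1.5y) = 9077/10000 ≈ 0.907700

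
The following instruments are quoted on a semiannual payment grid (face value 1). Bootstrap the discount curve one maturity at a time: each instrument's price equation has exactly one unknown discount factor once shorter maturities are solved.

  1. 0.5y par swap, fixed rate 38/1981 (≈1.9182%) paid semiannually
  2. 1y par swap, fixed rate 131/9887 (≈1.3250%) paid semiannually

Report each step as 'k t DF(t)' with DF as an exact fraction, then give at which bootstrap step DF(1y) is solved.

step 1 [0.5y] swap r/2=19/1981: DF=(1 − 19/1981·(0))/(1+19/1981) = 1981/2000 ≈ 0.990500
step 2 [1y] swap r/2=131/19774: DF=(1 − 131/19774·(0.990500))/(1+131/19774) = 9869/10000 ≈ 0.986900

1 1/2 1981/2000
2 1 9869/10000
DF(1y) is solved at step 2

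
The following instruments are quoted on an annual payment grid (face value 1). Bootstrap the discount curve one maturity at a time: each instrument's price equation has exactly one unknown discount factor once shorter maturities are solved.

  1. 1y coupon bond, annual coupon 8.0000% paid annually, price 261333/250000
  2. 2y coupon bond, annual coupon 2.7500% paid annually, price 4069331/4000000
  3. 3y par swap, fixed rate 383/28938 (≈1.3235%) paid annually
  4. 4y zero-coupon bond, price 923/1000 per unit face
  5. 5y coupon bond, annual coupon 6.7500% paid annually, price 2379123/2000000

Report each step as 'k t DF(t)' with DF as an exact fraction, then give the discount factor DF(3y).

1 1 9679/10000
2 2 4821/5000
3 3 9617/10000
4 4 923/1000
5 5 873/1000
DF(3y) = 9617/10000 ≈ 0.961700

step 1 [1y] bond c/1=2/25: DF=(261333/250000 − 2/25·(0))/(1+2/25) = 9679/10000 ≈ 0.967900
step 2 [2y] bond c/1=11/400: DF=(4069331/4000000 − 11/400·(0.967900))/(1+11/400) = 4821/5000 ≈ 0.964200
step 3 [3y] swap r/1=383/28938: DF=(1 − 383/28938·(0.967900+0.964200))/(1+383/28938) = 9617/10000 ≈ 0.961700
step 4 [4y] zero: DF = P = 923/1000 ≈ 0.923000
step 5 [5y] bond c/1=27/400: DF=(2379123/2000000 − 27/400·(0.967900+0.964200+0.961700+0.923000))/(1+27/400) = 873/1000 ≈ 0.873000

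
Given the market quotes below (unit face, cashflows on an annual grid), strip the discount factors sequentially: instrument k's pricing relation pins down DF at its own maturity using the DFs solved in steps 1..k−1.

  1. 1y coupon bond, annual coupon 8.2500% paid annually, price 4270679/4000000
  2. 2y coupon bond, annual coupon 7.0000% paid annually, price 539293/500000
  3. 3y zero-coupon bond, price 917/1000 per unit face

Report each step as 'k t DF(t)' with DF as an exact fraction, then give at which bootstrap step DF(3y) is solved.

step 1 [1y] bond c/1=33/400: DF=(4270679/4000000 − 33/400·(0))/(1+33/400) = 9863/10000 ≈ 0.986300
step 2 [2y] bond c/1=7/100: DF=(539293/500000 − 7/100·(0.986300))/(1+7/100) = 1887/2000 ≈ 0.943500
step 3 [3y] zero: DF = P = 917/1000 ≈ 0.917000

1 1 9863/10000
2 2 1887/2000
3 3 917/1000
DF(3y) is solved at step 3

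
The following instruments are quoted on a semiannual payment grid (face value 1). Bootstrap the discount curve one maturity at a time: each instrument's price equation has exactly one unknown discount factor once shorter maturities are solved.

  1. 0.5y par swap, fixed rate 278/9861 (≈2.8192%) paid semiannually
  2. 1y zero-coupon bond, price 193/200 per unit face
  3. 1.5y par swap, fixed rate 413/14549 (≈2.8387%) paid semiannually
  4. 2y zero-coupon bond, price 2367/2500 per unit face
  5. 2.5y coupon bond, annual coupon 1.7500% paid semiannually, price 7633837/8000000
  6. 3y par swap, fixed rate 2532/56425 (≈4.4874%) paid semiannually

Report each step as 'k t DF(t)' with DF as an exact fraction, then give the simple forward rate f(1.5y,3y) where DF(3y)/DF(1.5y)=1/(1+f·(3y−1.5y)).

step 1 [0.5y] swap r/2=139/9861: DF=(1 − 139/9861·(0))/(1+139/9861) = 9861/10000 ≈ 0.986100
step 2 [1y] zero: DF = P = 193/200 ≈ 0.965000
step 3 [1.5y] swap r/2=413/29098: DF=(1 − 413/29098·(0.986100+0.965000))/(1+413/29098) = 9587/10000 ≈ 0.958700
step 4 [2y] zero: DF = P = 2367/2500 ≈ 0.946800
step 5 [2.5y] bond c/2=7/800: DF=(7633837/8000000 − 7/800·(0.986100+0.965000+0.958700+0.946800))/(1+7/800) = 73/80 ≈ 0.912500
step 6 [3y] swap r/2=1266/56425: DF=(1 − 1266/56425·(0.986100+0.965000+0.958700+0.946800+0.912500))/(1+1266/56425) = 4367/5000 ≈ 0.873400

1 1/2 9861/10000
2 1 193/200
3 3/2 9587/10000
4 2 2367/2500
5 5/2 73/80
6 3 4367/5000
f(1.5y,3y) = ((9587/10000)/(4367/5000) − 1)/(3/2) = 853/13101 ≈ 6.5110%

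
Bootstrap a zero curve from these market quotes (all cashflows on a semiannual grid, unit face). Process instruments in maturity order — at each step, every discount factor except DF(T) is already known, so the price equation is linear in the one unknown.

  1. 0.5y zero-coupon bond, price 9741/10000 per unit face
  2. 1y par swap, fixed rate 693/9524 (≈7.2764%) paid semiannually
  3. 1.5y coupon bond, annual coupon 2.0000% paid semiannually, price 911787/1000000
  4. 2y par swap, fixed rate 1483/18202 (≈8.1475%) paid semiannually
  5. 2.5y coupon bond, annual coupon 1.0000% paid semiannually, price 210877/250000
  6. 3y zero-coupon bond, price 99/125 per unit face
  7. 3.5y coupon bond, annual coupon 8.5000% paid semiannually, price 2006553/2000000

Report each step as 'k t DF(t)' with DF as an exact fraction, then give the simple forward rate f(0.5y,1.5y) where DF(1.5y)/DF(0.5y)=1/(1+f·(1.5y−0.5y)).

step 1 [0.5y] zero: DF = P = 9741/10000 ≈ 0.974100
step 2 [1y] swap r/2=693/19048: DF=(1 − 693/19048·(0.974100))/(1+693/19048) = 9307/10000 ≈ 0.930700
step 3 [1.5y] bond c/2=1/100: DF=(911787/1000000 − 1/100·(0.974100+0.930700))/(1+1/100) = 8839/10000 ≈ 0.883900
step 4 [2y] swap r/2=1483/36404: DF=(1 − 1483/36404·(0.974100+0.930700+0.883900))/(1+1483/36404) = 8517/10000 ≈ 0.851700
step 5 [2.5y] bond c/2=1/200: DF=(210877/250000 − 1/200·(0.974100+0.930700+0.883900+0.851700))/(1+1/200) = 2053/2500 ≈ 0.821200
step 6 [3y] zero: DF = P = 99/125 ≈ 0.792000
step 7 [3.5y] bond c/2=17/400: DF=(2006553/2000000 − 17/400·(0.974100+0.930700+0.883900+0.851700+0.821200+0.792000))/(1+17/400) = 3741/5000 ≈ 0.748200

1 1/2 9741/10000
2 1 9307/10000
3 3/2 8839/10000
4 2 8517/10000
5 5/2 2053/2500
6 3 99/125
7 7/2 3741/5000
f(0.5y,1.5y) = ((9741/10000)/(8839/10000) − 1)/(1) = 902/8839 ≈ 10.2048%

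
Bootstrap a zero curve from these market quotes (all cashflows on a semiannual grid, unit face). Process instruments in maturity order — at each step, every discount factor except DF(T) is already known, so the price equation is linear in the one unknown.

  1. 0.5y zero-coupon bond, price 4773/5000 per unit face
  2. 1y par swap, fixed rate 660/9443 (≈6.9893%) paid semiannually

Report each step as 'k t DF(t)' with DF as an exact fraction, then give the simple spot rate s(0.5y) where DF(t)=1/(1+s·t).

1 1/2 4773/5000
2 1 467/500
s(0.5y) = (1/(4773/5000) − 1)/(1/2) = 454/4773 ≈ 9.5118%

step 1 [0.5y] zero: DF = P = 4773/5000 ≈ 0.954600
step 2 [1y] swap r/2=330/9443: DF=(1 − 330/9443·(0.954600))/(1+330/9443) = 467/500 ≈ 0.934000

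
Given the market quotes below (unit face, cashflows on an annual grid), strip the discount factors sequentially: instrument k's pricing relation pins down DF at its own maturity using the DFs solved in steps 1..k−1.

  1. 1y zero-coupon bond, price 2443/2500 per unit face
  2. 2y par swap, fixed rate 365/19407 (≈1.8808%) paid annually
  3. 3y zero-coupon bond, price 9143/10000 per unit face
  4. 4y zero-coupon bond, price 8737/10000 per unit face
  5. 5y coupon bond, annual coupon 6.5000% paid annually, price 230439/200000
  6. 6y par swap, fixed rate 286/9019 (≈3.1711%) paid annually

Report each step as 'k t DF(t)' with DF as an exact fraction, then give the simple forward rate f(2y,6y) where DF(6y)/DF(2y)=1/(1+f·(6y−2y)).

1 1 2443/2500
2 2 1927/2000
3 3 9143/10000
4 4 8737/10000
5 5 8543/10000
6 6 2071/2500
f(2y,6y) = ((1927/2000)/(2071/2500) − 1)/(4) = 1351/33136 ≈ 4.0771%

step 1 [1y] zero: DF = P = 2443/2500 ≈ 0.977200
step 2 [2y] swap r/1=365/19407: DF=(1 − 365/19407·(0.977200))/(1+365/19407) = 1927/2000 ≈ 0.963500
step 3 [3y] zero: DF = P = 9143/10000 ≈ 0.914300
step 4 [4y] zero: DF = P = 8737/10000 ≈ 0.873700
step 5 [5y] bond c/1=13/200: DF=(230439/200000 − 13/200·(0.977200+0.963500+0.914300+0.873700))/(1+13/200) = 8543/10000 ≈ 0.854300
step 6 [6y] swap r/1=286/9019: DF=(1 − 286/9019·(0.977200+0.963500+0.914300+0.873700+0.854300))/(1+286/9019) = 2071/2500 ≈ 0.828400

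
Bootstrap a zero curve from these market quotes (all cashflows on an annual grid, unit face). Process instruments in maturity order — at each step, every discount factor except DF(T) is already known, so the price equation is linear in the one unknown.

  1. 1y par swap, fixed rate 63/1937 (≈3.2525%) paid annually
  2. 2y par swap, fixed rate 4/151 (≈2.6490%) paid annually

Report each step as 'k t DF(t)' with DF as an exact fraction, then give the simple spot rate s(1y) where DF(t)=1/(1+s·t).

step 1 [1y] swap r/1=63/1937: DF=(1 − 63/1937·(0))/(1+63/1937) = 1937/2000 ≈ 0.968500
step 2 [2y] swap r/1=4/151: DF=(1 − 4/151·(0.968500))/(1+4/151) = 2373/2500 ≈ 0.949200

1 1 1937/2000
2 2 2373/2500
s(1y) = (1/(1937/2000) − 1)/(1) = 63/1937 ≈ 3.2525%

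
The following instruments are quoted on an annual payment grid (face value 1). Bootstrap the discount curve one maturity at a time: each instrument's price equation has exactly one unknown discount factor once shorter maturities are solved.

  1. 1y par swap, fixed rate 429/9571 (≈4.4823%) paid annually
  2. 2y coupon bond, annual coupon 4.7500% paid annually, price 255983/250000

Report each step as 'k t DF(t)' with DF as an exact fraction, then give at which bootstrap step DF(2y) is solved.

step 1 [1y] swap r/1=429/9571: DF=(1 − 429/9571·(0))/(1+429/9571) = 9571/10000 ≈ 0.957100
step 2 [2y] bond c/1=19/400: DF=(255983/250000 − 19/400·(0.957100))/(1+19/400) = 9341/10000 ≈ 0.934100

1 1 9571/10000
2 2 9341/10000
DF(2y) is solved at step 2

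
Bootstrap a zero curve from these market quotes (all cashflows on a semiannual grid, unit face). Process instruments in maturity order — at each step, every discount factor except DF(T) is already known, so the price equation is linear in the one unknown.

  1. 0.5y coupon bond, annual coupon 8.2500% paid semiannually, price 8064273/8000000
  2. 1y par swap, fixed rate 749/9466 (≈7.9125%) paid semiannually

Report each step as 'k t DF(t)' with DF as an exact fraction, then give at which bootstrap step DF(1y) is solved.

step 1 [0.5y] bond c/2=33/800: DF=(8064273/8000000 − 33/800·(0))/(1+33/800) = 9681/10000 ≈ 0.968100
step 2 [1y] swap r/2=749/18932: DF=(1 − 749/18932·(0.968100))/(1+749/18932) = 9251/10000 ≈ 0.925100

1 1/2 9681/10000
2 1 9251/10000
DF(1y) is solved at step 2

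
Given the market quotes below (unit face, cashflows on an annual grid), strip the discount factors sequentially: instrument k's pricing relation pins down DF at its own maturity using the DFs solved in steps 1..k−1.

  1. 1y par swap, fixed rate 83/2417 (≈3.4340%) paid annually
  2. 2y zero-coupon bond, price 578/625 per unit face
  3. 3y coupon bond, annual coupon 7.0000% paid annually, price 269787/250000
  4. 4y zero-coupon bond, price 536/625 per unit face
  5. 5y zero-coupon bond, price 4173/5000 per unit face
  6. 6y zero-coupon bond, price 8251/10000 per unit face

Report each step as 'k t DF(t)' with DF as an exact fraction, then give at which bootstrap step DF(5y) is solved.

1 1 2417/2500
2 2 578/625
3 3 553/625
4 4 536/625
5 5 4173/5000
6 6 8251/10000
DF(5y) is solved at step 5

step 1 [1y] swap r/1=83/2417: DF=(1 − 83/2417·(0))/(1+83/2417) = 2417/2500 ≈ 0.966800
step 2 [2y] zero: DF = P = 578/625 ≈ 0.924800
step 3 [3y] bond c/1=7/100: DF=(269787/250000 − 7/100·(0.966800+0.924800))/(1+7/100) = 553/625 ≈ 0.884800
step 4 [4y] zero: DF = P = 536/625 ≈ 0.857600
step 5 [5y] zero: DF = P = 4173/5000 ≈ 0.834600
step 6 [6y] zero: DF = P = 8251/10000 ≈ 0.825100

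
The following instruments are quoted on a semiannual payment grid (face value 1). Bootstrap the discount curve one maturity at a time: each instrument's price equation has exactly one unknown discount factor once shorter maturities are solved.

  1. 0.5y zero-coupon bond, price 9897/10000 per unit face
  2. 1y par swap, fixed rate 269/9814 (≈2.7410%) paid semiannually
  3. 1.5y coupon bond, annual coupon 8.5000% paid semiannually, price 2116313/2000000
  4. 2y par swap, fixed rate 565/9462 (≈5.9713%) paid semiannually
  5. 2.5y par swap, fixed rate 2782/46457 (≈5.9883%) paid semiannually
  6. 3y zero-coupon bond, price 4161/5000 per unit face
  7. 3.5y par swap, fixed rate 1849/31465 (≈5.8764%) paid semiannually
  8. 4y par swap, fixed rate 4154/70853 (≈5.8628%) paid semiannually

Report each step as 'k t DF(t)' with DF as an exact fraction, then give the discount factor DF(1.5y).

1 1/2 9897/10000
2 1 9731/10000
3 3/2 187/200
4 2 887/1000
5 5/2 8609/10000
6 3 4161/5000
7 7/2 8151/10000
8 4 7923/10000
DF(1.5y) = 187/200 ≈ 0.935000

step 1 [0.5y] zero: DF = P = 9897/10000 ≈ 0.989700
step 2 [1y] swap r/2=269/19628: DF=(1 − 269/19628·(0.989700))/(1+269/19628) = 9731/10000 ≈ 0.973100
step 3 [1.5y] bond c/2=17/400: DF=(2116313/2000000 − 17/400·(0.989700+0.973100))/(1+17/400) = 187/200 ≈ 0.935000
step 4 [2y] swap r/2=565/18924: DF=(1 − 565/18924·(0.989700+0.973100+0.935000))/(1+565/18924) = 887/1000 ≈ 0.887000
step 5 [2.5y] swap r/2=1391/46457: DF=(1 − 1391/46457·(0.989700+0.973100+0.935000+0.887000))/(1+1391/46457) = 8609/10000 ≈ 0.860900
step 6 [3y] zero: DF = P = 4161/5000 ≈ 0.832200
step 7 [3.5y] swap r/2=1849/62930: DF=(1 − 1849/62930·(0.989700+0.973100+0.935000+0.887000+0.860900+0.832200))/(1+1849/62930) = 8151/10000 ≈ 0.815100
step 8 [4y] swap r/2=2077/70853: DF=(1 − 2077/70853·(0.989700+0.973100+0.935000+0.887000+0.860900+0.832200+0.815100))/(1+2077/70853) = 7923/10000 ≈ 0.792300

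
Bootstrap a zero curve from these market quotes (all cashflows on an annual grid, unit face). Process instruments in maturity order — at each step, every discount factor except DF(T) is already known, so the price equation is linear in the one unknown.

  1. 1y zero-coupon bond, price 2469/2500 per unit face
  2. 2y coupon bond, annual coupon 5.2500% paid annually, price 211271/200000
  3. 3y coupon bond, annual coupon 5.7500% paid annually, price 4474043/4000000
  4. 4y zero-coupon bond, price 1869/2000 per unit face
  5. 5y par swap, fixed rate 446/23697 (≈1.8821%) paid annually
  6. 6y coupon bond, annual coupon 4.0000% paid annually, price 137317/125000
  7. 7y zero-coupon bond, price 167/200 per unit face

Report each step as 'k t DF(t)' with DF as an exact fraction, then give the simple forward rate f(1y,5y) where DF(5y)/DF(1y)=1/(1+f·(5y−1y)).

step 1 [1y] zero: DF = P = 2469/2500 ≈ 0.987600
step 2 [2y] bond c/1=21/400: DF=(211271/200000 − 21/400·(0.987600))/(1+21/400) = 1193/1250 ≈ 0.954400
step 3 [3y] bond c/1=23/400: DF=(4474043/4000000 − 23/400·(0.987600+0.954400))/(1+23/400) = 9521/10000 ≈ 0.952100
step 4 [4y] zero: DF = P = 1869/2000 ≈ 0.934500
step 5 [5y] swap r/1=446/23697: DF=(1 − 446/23697·(0.987600+0.954400+0.952100+0.934500))/(1+446/23697) = 2277/2500 ≈ 0.910800
step 6 [6y] bond c/1=1/25: DF=(137317/125000 − 1/25·(0.987600+0.954400+0.952100+0.934500+0.910800))/(1+1/25) = 437/500 ≈ 0.874000
step 7 [7y] zero: DF = P = 167/200 ≈ 0.835000

1 1 2469/2500
2 2 1193/1250
3 3 9521/10000
4 4 1869/2000
5 5 2277/2500
6 6 437/500
7 7 167/200
f(1y,5y) = ((2469/2500)/(2277/2500) − 1)/(4) = 16/759 ≈ 2.1080%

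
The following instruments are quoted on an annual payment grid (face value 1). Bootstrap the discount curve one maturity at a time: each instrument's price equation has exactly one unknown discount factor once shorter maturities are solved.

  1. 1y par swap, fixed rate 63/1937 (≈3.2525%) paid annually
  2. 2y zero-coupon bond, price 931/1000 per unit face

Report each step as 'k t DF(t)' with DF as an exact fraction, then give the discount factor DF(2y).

step 1 [1y] swap r/1=63/1937: DF=(1 − 63/1937·(0))/(1+63/1937) = 1937/2000 ≈ 0.968500
step 2 [2y] zero: DF = P = 931/1000 ≈ 0.931000

1 1 1937/2000
2 2 931/1000
DF(2y) = 931/1000 ≈ 0.931000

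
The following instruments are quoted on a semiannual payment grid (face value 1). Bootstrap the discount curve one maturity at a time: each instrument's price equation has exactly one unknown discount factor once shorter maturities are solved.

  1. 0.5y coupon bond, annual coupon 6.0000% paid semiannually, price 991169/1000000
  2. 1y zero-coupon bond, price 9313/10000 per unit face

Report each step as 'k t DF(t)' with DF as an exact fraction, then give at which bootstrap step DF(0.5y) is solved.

1 1/2 9623/10000
2 1 9313/10000
DF(0.5y) is solved at step 1

step 1 [0.5y] bond c/2=3/100: DF=(991169/1000000 − 3/100·(0))/(1+3/100) = 9623/10000 ≈ 0.962300
step 2 [1y] zero: DF = P = 9313/10000 ≈ 0.931300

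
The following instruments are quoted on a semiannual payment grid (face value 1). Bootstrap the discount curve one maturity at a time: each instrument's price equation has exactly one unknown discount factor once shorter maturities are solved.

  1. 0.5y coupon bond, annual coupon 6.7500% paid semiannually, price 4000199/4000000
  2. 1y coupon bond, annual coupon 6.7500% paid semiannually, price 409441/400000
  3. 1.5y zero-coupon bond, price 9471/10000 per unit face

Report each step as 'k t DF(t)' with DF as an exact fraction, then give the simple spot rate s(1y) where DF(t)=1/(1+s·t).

step 1 [0.5y] bond c/2=27/800: DF=(4000199/4000000 − 27/800·(0))/(1+27/800) = 4837/5000 ≈ 0.967400
step 2 [1y] bond c/2=27/800: DF=(409441/400000 − 27/800·(0.967400))/(1+27/800) = 4793/5000 ≈ 0.958600
step 3 [1.5y] zero: DF = P = 9471/10000 ≈ 0.947100

1 1/2 4837/5000
2 1 4793/5000
3 3/2 9471/10000
s(1y) = (1/(4793/5000) − 1)/(1) = 207/4793 ≈ 4.3188%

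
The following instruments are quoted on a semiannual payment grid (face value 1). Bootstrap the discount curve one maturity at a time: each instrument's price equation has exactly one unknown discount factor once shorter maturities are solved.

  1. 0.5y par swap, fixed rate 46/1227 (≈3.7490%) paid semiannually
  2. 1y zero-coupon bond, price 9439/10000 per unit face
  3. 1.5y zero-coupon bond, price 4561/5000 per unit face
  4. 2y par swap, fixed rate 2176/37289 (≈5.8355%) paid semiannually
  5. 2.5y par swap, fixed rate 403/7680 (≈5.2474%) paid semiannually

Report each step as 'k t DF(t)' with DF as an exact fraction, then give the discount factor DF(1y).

step 1 [0.5y] swap r/2=23/1227: DF=(1 − 23/1227·(0))/(1+23/1227) = 1227/1250 ≈ 0.981600
step 2 [1y] zero: DF = P = 9439/10000 ≈ 0.943900
step 3 [1.5y] zero: DF = P = 4561/5000 ≈ 0.912200
step 4 [2y] swap r/2=1088/37289: DF=(1 − 1088/37289·(0.981600+0.943900+0.912200))/(1+1088/37289) = 557/625 ≈ 0.891200
step 5 [2.5y] swap r/2=403/15360: DF=(1 − 403/15360·(0.981600+0.943900+0.912200+0.891200))/(1+403/15360) = 8791/10000 ≈ 0.879100

1 1/2 1227/1250
2 1 9439/10000
3 3/2 4561/5000
4 2 557/625
5 5/2 8791/10000
DF(1y) = 9439/10000 ≈ 0.943900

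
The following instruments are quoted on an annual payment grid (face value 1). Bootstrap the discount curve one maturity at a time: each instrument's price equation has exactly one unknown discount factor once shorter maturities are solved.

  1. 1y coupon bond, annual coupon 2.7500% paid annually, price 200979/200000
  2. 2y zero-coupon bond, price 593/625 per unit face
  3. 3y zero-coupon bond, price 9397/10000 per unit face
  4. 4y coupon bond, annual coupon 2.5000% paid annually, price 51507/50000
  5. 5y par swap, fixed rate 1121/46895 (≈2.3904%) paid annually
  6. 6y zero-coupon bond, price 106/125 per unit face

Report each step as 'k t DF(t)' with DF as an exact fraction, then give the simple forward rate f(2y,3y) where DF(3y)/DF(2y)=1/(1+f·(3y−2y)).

step 1 [1y] bond c/1=11/400: DF=(200979/200000 − 11/400·(0))/(1+11/400) = 489/500 ≈ 0.978000
step 2 [2y] zero: DF = P = 593/625 ≈ 0.948800
step 3 [3y] zero: DF = P = 9397/10000 ≈ 0.939700
step 4 [4y] bond c/1=1/40: DF=(51507/50000 − 1/40·(0.978000+0.948800+0.939700))/(1+1/40) = 9351/10000 ≈ 0.935100
step 5 [5y] swap r/1=1121/46895: DF=(1 − 1121/46895·(0.978000+0.948800+0.939700+0.935100))/(1+1121/46895) = 8879/10000 ≈ 0.887900
step 6 [6y] zero: DF = P = 106/125 ≈ 0.848000

1 1 489/500
2 2 593/625
3 3 9397/10000
4 4 9351/10000
5 5 8879/10000
6 6 106/125
f(2y,3y) = ((593/625)/(9397/10000) − 1)/(1) = 91/9397 ≈ 0.9684%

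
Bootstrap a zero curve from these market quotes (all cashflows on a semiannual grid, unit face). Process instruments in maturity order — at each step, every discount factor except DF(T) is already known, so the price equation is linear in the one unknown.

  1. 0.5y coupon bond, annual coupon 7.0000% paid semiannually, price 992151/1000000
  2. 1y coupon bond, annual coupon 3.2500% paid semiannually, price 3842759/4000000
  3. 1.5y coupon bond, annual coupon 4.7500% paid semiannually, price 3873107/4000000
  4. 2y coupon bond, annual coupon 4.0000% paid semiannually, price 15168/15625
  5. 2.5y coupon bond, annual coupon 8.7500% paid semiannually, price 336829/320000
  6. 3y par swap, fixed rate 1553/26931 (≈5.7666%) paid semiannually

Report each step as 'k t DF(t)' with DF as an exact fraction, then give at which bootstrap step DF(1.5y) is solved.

step 1 [0.5y] bond c/2=7/200: DF=(992151/1000000 − 7/200·(0))/(1+7/200) = 4793/5000 ≈ 0.958600
step 2 [1y] bond c/2=13/800: DF=(3842759/4000000 − 13/800·(0.958600))/(1+13/800) = 93/100 ≈ 0.930000
step 3 [1.5y] bond c/2=19/800: DF=(3873107/4000000 − 19/800·(0.958600+0.930000))/(1+19/800) = 451/500 ≈ 0.902000
step 4 [2y] bond c/2=1/50: DF=(15168/15625 − 1/50·(0.958600+0.930000+0.902000))/(1+1/50) = 897/1000 ≈ 0.897000
step 5 [2.5y] bond c/2=7/160: DF=(336829/320000 − 7/160·(0.958600+0.930000+0.902000+0.897000))/(1+7/160) = 8539/10000 ≈ 0.853900
step 6 [3y] swap r/2=1553/53862: DF=(1 − 1553/53862·(0.958600+0.930000+0.902000+0.897000+0.853900))/(1+1553/53862) = 8447/10000 ≈ 0.844700

1 1/2 4793/5000
2 1 93/100
3 3/2 451/500
4 2 897/1000
5 5/2 8539/10000
6 3 8447/10000
DF(1.5y) is solved at step 3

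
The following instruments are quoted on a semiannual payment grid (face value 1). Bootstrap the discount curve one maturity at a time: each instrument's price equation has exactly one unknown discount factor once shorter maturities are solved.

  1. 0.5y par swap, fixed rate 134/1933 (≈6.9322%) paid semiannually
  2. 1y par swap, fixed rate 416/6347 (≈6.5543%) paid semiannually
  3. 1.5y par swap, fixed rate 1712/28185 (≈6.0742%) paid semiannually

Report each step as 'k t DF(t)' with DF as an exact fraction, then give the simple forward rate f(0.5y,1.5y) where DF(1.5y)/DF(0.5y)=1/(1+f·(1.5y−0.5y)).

step 1 [0.5y] swap r/2=67/1933: DF=(1 − 67/1933·(0))/(1+67/1933) = 1933/2000 ≈ 0.966500
step 2 [1y] swap r/2=208/6347: DF=(1 − 208/6347·(0.966500))/(1+208/6347) = 586/625 ≈ 0.937600
step 3 [1.5y] swap r/2=856/28185: DF=(1 − 856/28185·(0.966500+0.937600))/(1+856/28185) = 1143/1250 ≈ 0.914400

1 1/2 1933/2000
2 1 586/625
3 3/2 1143/1250
f(0.5y,1.5y) = ((1933/2000)/(1143/1250) − 1)/(1) = 521/9144 ≈ 5.6977%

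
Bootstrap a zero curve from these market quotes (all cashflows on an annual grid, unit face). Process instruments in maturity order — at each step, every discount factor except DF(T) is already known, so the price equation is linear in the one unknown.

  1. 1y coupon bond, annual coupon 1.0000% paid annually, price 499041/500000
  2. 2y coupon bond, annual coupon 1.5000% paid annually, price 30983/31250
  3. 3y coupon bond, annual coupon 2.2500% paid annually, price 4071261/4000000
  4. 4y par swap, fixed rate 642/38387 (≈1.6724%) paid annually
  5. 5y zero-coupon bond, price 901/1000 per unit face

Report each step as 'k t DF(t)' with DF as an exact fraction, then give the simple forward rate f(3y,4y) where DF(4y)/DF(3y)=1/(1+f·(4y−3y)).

step 1 [1y] bond c/1=1/100: DF=(499041/500000 − 1/100·(0))/(1+1/100) = 4941/5000 ≈ 0.988200
step 2 [2y] bond c/1=3/200: DF=(30983/31250 − 3/200·(0.988200))/(1+3/200) = 4811/5000 ≈ 0.962200
step 3 [3y] bond c/1=9/400: DF=(4071261/4000000 − 9/400·(0.988200+0.962200))/(1+9/400) = 381/400 ≈ 0.952500
step 4 [4y] swap r/1=642/38387: DF=(1 − 642/38387·(0.988200+0.962200+0.952500))/(1+642/38387) = 4679/5000 ≈ 0.935800
step 5 [5y] zero: DF = P = 901/1000 ≈ 0.901000

1 1 4941/5000
2 2 4811/5000
3 3 381/400
4 4 4679/5000
5 5 901/1000
f(3y,4y) = ((381/400)/(4679/5000) − 1)/(1) = 167/9358 ≈ 1.7846%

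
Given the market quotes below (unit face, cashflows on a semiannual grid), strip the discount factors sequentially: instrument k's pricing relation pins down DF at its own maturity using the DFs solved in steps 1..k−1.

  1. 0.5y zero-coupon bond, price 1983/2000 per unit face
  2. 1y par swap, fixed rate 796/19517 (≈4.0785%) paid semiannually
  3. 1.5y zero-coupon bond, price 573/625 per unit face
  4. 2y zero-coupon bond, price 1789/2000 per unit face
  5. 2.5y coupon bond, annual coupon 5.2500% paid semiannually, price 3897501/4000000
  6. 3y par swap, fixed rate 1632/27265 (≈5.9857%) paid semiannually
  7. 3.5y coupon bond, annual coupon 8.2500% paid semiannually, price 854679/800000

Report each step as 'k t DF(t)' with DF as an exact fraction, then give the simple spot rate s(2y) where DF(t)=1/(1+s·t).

step 1 [0.5y] zero: DF = P = 1983/2000 ≈ 0.991500
step 2 [1y] swap r/2=398/19517: DF=(1 − 398/19517·(0.991500))/(1+398/19517) = 4801/5000 ≈ 0.960200
step 3 [1.5y] zero: DF = P = 573/625 ≈ 0.916800
step 4 [2y] zero: DF = P = 1789/2000 ≈ 0.894500
step 5 [2.5y] bond c/2=21/800: DF=(3897501/4000000 − 21/800·(0.991500+0.960200+0.916800+0.894500))/(1+21/800) = 2133/2500 ≈ 0.853200
step 6 [3y] swap r/2=816/27265: DF=(1 − 816/27265·(0.991500+0.960200+0.916800+0.894500+0.853200))/(1+816/27265) = 523/625 ≈ 0.836800
step 7 [3.5y] bond c/2=33/800: DF=(854679/800000 − 33/800·(0.991500+0.960200+0.916800+0.894500+0.853200+0.836800))/(1+33/800) = 81/100 ≈ 0.810000

1 1/2 1983/2000
2 1 4801/5000
3 3/2 573/625
4 2 1789/2000
5 5/2 2133/2500
6 3 523/625
7 7/2 81/100
s(2y) = (1/(1789/2000) − 1)/(2) = 211/3578 ≈ 5.8971%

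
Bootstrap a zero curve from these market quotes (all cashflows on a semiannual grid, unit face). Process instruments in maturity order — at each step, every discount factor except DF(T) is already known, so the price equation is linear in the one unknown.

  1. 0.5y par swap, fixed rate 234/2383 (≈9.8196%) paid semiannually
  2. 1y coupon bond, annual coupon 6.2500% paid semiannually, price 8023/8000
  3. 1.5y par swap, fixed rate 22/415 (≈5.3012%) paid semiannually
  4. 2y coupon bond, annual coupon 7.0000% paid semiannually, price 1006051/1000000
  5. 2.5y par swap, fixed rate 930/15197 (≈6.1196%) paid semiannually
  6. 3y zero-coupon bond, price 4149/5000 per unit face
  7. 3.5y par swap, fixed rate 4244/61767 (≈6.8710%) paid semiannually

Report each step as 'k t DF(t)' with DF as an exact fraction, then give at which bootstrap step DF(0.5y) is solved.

step 1 [0.5y] swap r/2=117/2383: DF=(1 − 117/2383·(0))/(1+117/2383) = 2383/2500 ≈ 0.953200
step 2 [1y] bond c/2=1/32: DF=(8023/8000 − 1/32·(0.953200))/(1+1/32) = 2359/2500 ≈ 0.943600
step 3 [1.5y] swap r/2=11/415: DF=(1 − 11/415·(0.953200+0.943600))/(1+11/415) = 2313/2500 ≈ 0.925200
step 4 [2y] bond c/2=7/200: DF=(1006051/1000000 − 7/200·(0.953200+0.943600+0.925200))/(1+7/200) = 4383/5000 ≈ 0.876600
step 5 [2.5y] swap r/2=465/15197: DF=(1 − 465/15197·(0.953200+0.943600+0.925200+0.876600))/(1+465/15197) = 1721/2000 ≈ 0.860500
step 6 [3y] zero: DF = P = 4149/5000 ≈ 0.829800
step 7 [3.5y] swap r/2=2122/61767: DF=(1 − 2122/61767·(0.953200+0.943600+0.925200+0.876600+0.860500+0.829800))/(1+2122/61767) = 3939/5000 ≈ 0.787800

1 1/2 2383/2500
2 1 2359/2500
3 3/2 2313/2500
4 2 4383/5000
5 5/2 1721/2000
6 3 4149/5000
7 7/2 3939/5000
DF(0.5y) is solved at step 1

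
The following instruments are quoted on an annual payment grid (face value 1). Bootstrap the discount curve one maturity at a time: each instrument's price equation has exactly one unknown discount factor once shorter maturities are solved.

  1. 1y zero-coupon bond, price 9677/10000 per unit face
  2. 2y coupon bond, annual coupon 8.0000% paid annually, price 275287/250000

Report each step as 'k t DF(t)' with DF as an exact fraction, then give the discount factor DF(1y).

step 1 [1y] zero: DF = P = 9677/10000 ≈ 0.967700
step 2 [2y] bond c/1=2/25: DF=(275287/250000 − 2/25·(0.967700))/(1+2/25) = 9479/10000 ≈ 0.947900

1 1 9677/10000
2 2 9479/10000
DF(1y) = 9677/10000 ≈ 0.967700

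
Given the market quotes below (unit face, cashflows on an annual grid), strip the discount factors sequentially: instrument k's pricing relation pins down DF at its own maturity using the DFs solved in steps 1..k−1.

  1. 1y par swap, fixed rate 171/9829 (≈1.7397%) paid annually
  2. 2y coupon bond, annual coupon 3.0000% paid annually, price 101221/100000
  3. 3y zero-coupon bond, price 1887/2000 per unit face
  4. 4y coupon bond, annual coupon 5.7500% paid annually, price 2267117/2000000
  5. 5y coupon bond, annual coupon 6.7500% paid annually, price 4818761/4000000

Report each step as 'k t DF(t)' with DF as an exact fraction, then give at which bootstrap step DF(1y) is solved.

1 1 9829/10000
2 2 9541/10000
3 3 1887/2000
4 4 9153/10000
5 5 1777/2000
DF(1y) is solved at step 1

step 1 [1y] swap r/1=171/9829: DF=(1 − 171/9829·(0))/(1+171/9829) = 9829/10000 ≈ 0.982900
step 2 [2y] bond c/1=3/100: DF=(101221/100000 − 3/100·(0.982900))/(1+3/100) = 9541/10000 ≈ 0.954100
step 3 [3y] zero: DF = P = 1887/2000 ≈ 0.943500
step 4 [4y] bond c/1=23/400: DF=(2267117/2000000 − 23/400·(0.982900+0.954100+0.943500))/(1+23/400) = 9153/10000 ≈ 0.915300
step 5 [5y] bond c/1=27/400: DF=(4818761/4000000 − 27/400·(0.982900+0.954100+0.943500+0.915300))/(1+27/400) = 1777/2000 ≈ 0.888500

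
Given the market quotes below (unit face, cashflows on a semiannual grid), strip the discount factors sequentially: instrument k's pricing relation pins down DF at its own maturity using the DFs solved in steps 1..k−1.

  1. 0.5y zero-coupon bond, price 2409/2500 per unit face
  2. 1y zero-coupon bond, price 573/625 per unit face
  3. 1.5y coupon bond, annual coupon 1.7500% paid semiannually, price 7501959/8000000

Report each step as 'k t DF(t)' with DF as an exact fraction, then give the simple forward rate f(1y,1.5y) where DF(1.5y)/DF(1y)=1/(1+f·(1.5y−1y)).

step 1 [0.5y] zero: DF = P = 2409/2500 ≈ 0.963600
step 2 [1y] zero: DF = P = 573/625 ≈ 0.916800
step 3 [1.5y] bond c/2=7/800: DF=(7501959/8000000 − 7/800·(0.963600+0.916800))/(1+7/800) = 9133/10000 ≈ 0.913300

1 1/2 2409/2500
2 1 573/625
3 3/2 9133/10000
f(1y,1.5y) = ((573/625)/(9133/10000) − 1)/(1/2) = 70/9133 ≈ 0.7665%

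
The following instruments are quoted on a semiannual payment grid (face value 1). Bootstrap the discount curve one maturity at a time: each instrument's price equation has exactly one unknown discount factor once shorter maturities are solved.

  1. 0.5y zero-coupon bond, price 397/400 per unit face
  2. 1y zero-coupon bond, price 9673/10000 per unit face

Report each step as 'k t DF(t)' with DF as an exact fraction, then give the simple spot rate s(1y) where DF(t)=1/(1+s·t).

step 1 [0.5y] zero: DF = P = 397/400 ≈ 0.992500
step 2 [1y] zero: DF = P = 9673/10000 ≈ 0.967300

1 1/2 397/400
2 1 9673/10000
s(1y) = (1/(9673/10000) − 1)/(1) = 327/9673 ≈ 3.3805%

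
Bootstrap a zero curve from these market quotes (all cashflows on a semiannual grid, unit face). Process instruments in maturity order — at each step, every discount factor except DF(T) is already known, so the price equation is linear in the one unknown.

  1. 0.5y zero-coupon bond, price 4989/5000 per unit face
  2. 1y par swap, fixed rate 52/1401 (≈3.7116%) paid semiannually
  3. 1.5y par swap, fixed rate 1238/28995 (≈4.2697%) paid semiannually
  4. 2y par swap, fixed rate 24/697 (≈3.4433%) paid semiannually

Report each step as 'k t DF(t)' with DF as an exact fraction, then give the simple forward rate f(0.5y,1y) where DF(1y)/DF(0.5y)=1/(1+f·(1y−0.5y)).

step 1 [0.5y] zero: DF = P = 4989/5000 ≈ 0.997800
step 2 [1y] swap r/2=26/1401: DF=(1 − 26/1401·(0.997800))/(1+26/1401) = 2409/2500 ≈ 0.963600
step 3 [1.5y] swap r/2=619/28995: DF=(1 − 619/28995·(0.997800+0.963600))/(1+619/28995) = 9381/10000 ≈ 0.938100
step 4 [2y] swap r/2=12/697: DF=(1 − 12/697·(0.997800+0.963600+0.938100))/(1+12/697) = 467/500 ≈ 0.934000

1 1/2 4989/5000
2 1 2409/2500
3 3/2 9381/10000
4 2 467/500
f(0.5y,1y) = ((4989/5000)/(2409/2500) − 1)/(1/2) = 57/803 ≈ 7.0984%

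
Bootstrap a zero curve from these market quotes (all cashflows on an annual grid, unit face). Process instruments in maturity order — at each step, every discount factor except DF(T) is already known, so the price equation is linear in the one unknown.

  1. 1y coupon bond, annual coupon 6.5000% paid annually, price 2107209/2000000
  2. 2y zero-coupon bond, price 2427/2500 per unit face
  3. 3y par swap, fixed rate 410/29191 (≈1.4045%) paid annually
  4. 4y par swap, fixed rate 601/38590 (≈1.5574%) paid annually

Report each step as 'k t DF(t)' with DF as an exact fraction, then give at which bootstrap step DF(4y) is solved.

step 1 [1y] bond c/1=13/200: DF=(2107209/2000000 − 13/200·(0))/(1+13/200) = 9893/10000 ≈ 0.989300
step 2 [2y] zero: DF = P = 2427/2500 ≈ 0.970800
step 3 [3y] swap r/1=410/29191: DF=(1 − 410/29191·(0.989300+0.970800))/(1+410/29191) = 959/1000 ≈ 0.959000
step 4 [4y] swap r/1=601/38590: DF=(1 − 601/38590·(0.989300+0.970800+0.959000))/(1+601/38590) = 9399/10000 ≈ 0.939900

1 1 9893/10000
2 2 2427/2500
3 3 959/1000
4 4 9399/10000
DF(4y) is solved at step 4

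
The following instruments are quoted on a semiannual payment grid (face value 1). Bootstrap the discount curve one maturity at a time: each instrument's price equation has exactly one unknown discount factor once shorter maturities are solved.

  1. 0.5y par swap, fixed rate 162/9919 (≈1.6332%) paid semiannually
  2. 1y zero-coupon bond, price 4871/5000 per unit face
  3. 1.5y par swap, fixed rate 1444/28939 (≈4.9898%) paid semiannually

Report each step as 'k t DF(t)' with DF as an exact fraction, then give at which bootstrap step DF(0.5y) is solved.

step 1 [0.5y] swap r/2=81/9919: DF=(1 − 81/9919·(0))/(1+81/9919) = 9919/10000 ≈ 0.991900
step 2 [1y] zero: DF = P = 4871/5000 ≈ 0.974200
step 3 [1.5y] swap r/2=722/28939: DF=(1 − 722/28939·(0.991900+0.974200))/(1+722/28939) = 4639/5000 ≈ 0.927800

1 1/2 9919/10000
2 1 4871/5000
3 3/2 4639/5000
DF(0.5y) is solved at step 1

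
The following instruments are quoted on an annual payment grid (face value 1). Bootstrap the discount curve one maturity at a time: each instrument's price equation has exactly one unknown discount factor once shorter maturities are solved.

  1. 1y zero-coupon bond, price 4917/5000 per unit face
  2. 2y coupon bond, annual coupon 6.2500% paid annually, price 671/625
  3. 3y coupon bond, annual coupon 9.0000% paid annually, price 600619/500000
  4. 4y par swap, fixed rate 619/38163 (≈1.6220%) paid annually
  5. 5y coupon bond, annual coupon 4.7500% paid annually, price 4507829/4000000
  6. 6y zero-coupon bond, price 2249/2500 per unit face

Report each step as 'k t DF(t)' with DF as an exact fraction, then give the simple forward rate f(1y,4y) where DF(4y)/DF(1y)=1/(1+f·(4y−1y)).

1 1 4917/5000
2 2 4763/5000
3 3 4711/5000
4 4 9381/10000
5 5 2257/2500
6 6 2249/2500
f(1y,4y) = ((4917/5000)/(9381/10000) − 1)/(3) = 151/9381 ≈ 1.6096%

step 1 [1y] zero: DF = P = 4917/5000 ≈ 0.983400
step 2 [2y] bond c/1=1/16: DF=(671/625 − 1/16·(0.983400))/(1+1/16) = 4763/5000 ≈ 0.952600
step 3 [3y] bond c/1=9/100: DF=(600619/500000 − 9/100·(0.983400+0.952600))/(1+9/100) = 4711/5000 ≈ 0.942200
step 4 [4y] swap r/1=619/38163: DF=(1 − 619/38163·(0.983400+0.952600+0.942200))/(1+619/38163) = 9381/10000 ≈ 0.938100
step 5 [5y] bond c/1=19/400: DF=(4507829/4000000 − 19/400·(0.983400+0.952600+0.942200+0.938100))/(1+19/400) = 2257/2500 ≈ 0.902800
step 6 [6y] zero: DF = P = 2249/2500 ≈ 0.899600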